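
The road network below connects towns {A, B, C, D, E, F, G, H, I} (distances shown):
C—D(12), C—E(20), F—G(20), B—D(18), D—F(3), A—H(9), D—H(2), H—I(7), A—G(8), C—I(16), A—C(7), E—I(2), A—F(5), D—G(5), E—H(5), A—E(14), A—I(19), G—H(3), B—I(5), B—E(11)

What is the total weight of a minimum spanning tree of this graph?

Kruskal: consider edges lightest-first.
D—H (2): add — endpoints in different components.
E—I (2): add — endpoints in different components.
D—F (3): add — endpoints in different components.
G—H (3): add — endpoints in different components.
A—F (5): add — endpoints in different components.
B—I (5): add — endpoints in different components.
D—G (5): skip — D and G already connected.
E—H (5): add — endpoints in different components.
A—C (7): add — endpoints in different components.
MST edges: D—H, E—I, D—F, G—H, A—F, B—I, E—H, A—C; total weight 2+2+3+3+5+5+5+7 = 32.

32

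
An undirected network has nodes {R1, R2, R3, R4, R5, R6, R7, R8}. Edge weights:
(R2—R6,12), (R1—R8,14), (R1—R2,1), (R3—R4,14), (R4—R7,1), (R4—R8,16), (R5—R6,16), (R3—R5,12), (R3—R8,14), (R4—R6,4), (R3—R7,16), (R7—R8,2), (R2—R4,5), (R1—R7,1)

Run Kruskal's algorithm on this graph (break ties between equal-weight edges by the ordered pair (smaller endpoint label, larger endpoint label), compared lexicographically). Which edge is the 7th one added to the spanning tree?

R3-R4

Kruskal's algorithm — process edges by increasing weight (ties by edge label):
R1—R2 (1): add — endpoints in different components.
R1—R7 (1): add — endpoints in different components.
R4—R7 (1): add — endpoints in different components.
R7—R8 (2): add — endpoints in different components.
R4—R6 (4): add — endpoints in different components.
R2—R4 (5): skip — R4 and R2 already connected.
R2—R6 (12): skip — R6 and R2 already connected.
R3—R5 (12): add — endpoints in different components.
R1—R8 (14): skip — R8 and R1 already connected.
R3—R4 (14): add — endpoints in different components.
The 7th edge added is R3—R4.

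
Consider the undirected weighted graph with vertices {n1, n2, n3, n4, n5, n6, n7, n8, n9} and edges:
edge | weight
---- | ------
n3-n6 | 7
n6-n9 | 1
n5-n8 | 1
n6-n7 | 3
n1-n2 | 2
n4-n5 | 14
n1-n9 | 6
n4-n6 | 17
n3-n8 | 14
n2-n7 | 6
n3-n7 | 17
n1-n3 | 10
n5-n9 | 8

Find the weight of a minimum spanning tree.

Grow the tree from n7 using Prim:
Step 1: cheapest edge leaving the tree is n6-n7 (3); add n6.
Step 2: cheapest edge leaving the tree is n6-n9 (1); add n9.
Step 3: cheapest edge leaving the tree is n1-n9 (6); add n1.
Step 4: cheapest edge leaving the tree is n1-n2 (2); add n2.
Step 5: cheapest edge leaving the tree is n3-n6 (7); add n3.
Step 6: cheapest edge leaving the tree is n5-n9 (8); add n5.
Step 7: cheapest edge leaving the tree is n5-n8 (1); add n8.
Step 8: cheapest edge leaving the tree is n4-n5 (14); add n4.
MST edges: n6-n7, n6-n9, n1-n9, n1-n2, n3-n6, n5-n9, n5-n8, n4-n5; total weight 3+1+6+2+7+8+1+14 = 42.

42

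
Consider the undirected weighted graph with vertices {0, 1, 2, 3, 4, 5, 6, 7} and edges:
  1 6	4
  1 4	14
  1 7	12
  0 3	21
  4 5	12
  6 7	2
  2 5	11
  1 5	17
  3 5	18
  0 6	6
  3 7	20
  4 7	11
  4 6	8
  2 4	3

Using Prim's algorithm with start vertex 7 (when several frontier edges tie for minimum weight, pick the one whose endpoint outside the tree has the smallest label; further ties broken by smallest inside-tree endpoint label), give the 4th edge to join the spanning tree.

Prim's algorithm from 7:
Step 1: cheapest edge leaving the tree is 6 7 (2); add 6.
Step 2: cheapest edge leaving the tree is 1 6 (4); add 1.
Step 3: cheapest edge leaving the tree is 0 6 (6); add 0.
Step 4: cheapest edge leaving the tree is 4 6 (8); add 4.
Step 5: cheapest edge leaving the tree is 2 4 (3); add 2.
Step 6: cheapest edge leaving the tree is 2 5 (11); add 5.
Step 7: cheapest edge leaving the tree is 3 5 (18); add 3.
The 4th edge added is 4 6.

4-6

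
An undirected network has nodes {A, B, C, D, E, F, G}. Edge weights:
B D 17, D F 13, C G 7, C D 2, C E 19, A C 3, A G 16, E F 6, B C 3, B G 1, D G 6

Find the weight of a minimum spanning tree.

Prim's algorithm from C:
Step 1: frontier [C D 2, A C 3, B C 3, C G 7, C E 19] → take C D (2); add D.
Step 2: frontier [A C 3, B C 3, C G 7, C E 19, D G 6, D F 13, B D 17] → take A C (3); add A.
Step 3: frontier [A G 16, B C 3, C G 7, C E 19, D G 6, D F 13, B D 17] → take B C (3); add B.
Step 4: frontier [A G 16, B G 1, C G 7, C E 19, D G 6, D F 13] → take B G (1); add G.
Step 5: frontier [C E 19, D F 13] → take D F (13); add F.
Step 6: frontier [C E 19, E F 6] → take E F (6); add E.
MST edges: C D, A C, B C, B G, D F, E F; total weight 2+3+3+1+13+6 = 28.

28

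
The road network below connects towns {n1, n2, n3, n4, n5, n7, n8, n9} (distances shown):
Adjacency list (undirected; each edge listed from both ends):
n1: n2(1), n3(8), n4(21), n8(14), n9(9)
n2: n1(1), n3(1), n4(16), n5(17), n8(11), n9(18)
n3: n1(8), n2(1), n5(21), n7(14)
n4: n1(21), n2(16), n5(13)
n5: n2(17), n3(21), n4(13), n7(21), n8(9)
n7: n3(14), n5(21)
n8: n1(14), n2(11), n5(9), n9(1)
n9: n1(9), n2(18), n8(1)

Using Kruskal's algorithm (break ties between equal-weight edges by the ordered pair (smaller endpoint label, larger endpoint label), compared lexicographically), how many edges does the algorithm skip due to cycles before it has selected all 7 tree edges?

3

Kruskal's algorithm — process edges by increasing weight (ties by edge label):
n1-n2 (1): add — endpoints in different components.
n2-n3 (1): add — endpoints in different components.
n8-n9 (1): add — endpoints in different components.
n1-n3 (8): skip — n3 and n1 already connected.
n1-n9 (9): add — endpoints in different components.
n5-n8 (9): add — endpoints in different components.
n2-n8 (11): skip — n8 and n2 already connected.
n4-n5 (13): add — endpoints in different components.
n1-n8 (14): skip — n8 and n1 already connected.
n3-n7 (14): add — endpoints in different components.
Edges rejected before the tree was complete: 3.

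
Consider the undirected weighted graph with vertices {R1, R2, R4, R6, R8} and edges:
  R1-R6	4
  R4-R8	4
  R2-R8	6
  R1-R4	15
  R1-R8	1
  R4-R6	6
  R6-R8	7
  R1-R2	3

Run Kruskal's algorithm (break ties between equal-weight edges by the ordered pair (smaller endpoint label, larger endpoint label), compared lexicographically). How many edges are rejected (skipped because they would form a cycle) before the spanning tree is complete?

Sort edges by weight, then run Kruskal:
R1-R8 (1): add. Components now {R4} {R2} {R1,R8} {R6}
R1-R2 (3): add. Components now {R4} {R1,R2,R8} {R6}
R1-R6 (4): add. Components now {R4} {R1,R2,R6,R8}
R4-R8 (4): add. Components now {R1,R2,R4,R6,R8}
Edges rejected before the tree was complete: 0.

0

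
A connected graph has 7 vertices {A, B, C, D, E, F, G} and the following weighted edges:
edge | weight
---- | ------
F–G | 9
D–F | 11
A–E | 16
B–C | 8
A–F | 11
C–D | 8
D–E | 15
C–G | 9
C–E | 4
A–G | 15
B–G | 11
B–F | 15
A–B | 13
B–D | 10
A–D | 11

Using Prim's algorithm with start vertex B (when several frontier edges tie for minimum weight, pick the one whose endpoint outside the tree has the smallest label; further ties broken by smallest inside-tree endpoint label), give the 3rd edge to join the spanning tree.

C-D

Grow the tree from B using Prim:
Step 1: cheapest edge leaving the tree is B–C (8); add C.
Step 2: cheapest edge leaving the tree is C–E (4); add E.
Step 3: cheapest edge leaving the tree is C–D (8); add D.
Step 4: cheapest edge leaving the tree is C–G (9); add G.
Step 5: cheapest edge leaving the tree is F–G (9); add F.
Step 6: cheapest edge leaving the tree is A–D (11); add A.
The 3rd edge added is C–D.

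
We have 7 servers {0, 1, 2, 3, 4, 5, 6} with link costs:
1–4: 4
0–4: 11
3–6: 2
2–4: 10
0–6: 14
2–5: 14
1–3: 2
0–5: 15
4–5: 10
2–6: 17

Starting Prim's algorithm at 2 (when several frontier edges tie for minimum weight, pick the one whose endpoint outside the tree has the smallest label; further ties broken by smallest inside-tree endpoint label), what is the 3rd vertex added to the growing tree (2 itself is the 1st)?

Prim, starting at 2.
Step 1: cheapest edge leaving the tree is 2–4 (10); add 4.
Step 2: cheapest edge leaving the tree is 1–4 (4); add 1.
Step 3: cheapest edge leaving the tree is 1–3 (2); add 3.
Step 4: cheapest edge leaving the tree is 3–6 (2); add 6.
Step 5: cheapest edge leaving the tree is 4–5 (10); add 5.
Step 6: cheapest edge leaving the tree is 0–4 (11); add 0.
Vertex order: 2, 4, 1, 3, 6, 5, 0. The 3rd vertex is 1.

1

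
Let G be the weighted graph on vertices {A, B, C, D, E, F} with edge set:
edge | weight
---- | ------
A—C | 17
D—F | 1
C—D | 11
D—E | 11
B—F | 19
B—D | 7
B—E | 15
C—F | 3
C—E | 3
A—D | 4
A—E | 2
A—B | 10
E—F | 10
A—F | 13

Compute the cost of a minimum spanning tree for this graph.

16

Kruskal's algorithm — process edges by increasing weight (ties by edge label):
D—F (1): add — endpoints in different components.
A—E (2): add — endpoints in different components.
C—E (3): add — endpoints in different components.
C—F (3): add — endpoints in different components.
A—D (4): skip — A and D already connected.
B—D (7): add — endpoints in different components.
MST edges: D—F, A—E, C—E, C—F, B—D; total weight 1+2+3+3+7 = 16.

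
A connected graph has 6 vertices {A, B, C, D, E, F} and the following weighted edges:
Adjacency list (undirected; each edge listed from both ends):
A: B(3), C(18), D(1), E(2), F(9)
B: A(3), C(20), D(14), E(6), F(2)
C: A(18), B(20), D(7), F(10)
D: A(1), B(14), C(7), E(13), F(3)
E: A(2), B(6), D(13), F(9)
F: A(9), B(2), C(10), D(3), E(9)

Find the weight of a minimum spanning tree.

15

Kruskal's algorithm — process edges by increasing weight (ties by edge label):
A-D (1): add — endpoints in different components.
A-E (2): add — endpoints in different components.
B-F (2): add — endpoints in different components.
A-B (3): add — endpoints in different components.
D-F (3): skip — D and F already connected.
B-E (6): skip — B and E already connected.
C-D (7): add — endpoints in different components.
MST edges: A-D, A-E, B-F, A-B, C-D; total weight 1+2+2+3+7 = 15.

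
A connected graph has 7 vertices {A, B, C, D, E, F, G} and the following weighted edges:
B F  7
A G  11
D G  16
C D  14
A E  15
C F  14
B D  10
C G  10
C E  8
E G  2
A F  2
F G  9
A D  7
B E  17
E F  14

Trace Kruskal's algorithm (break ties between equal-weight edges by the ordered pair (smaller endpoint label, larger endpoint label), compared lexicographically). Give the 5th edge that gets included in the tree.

Kruskal's algorithm — process edges by increasing weight (ties by edge label):
A F (2): add — endpoints in different components.
E G (2): add — endpoints in different components.
A D (7): add — endpoints in different components.
B F (7): add — endpoints in different components.
C E (8): add — endpoints in different components.
F G (9): add — endpoints in different components.
The 5th edge added is C E.

C-E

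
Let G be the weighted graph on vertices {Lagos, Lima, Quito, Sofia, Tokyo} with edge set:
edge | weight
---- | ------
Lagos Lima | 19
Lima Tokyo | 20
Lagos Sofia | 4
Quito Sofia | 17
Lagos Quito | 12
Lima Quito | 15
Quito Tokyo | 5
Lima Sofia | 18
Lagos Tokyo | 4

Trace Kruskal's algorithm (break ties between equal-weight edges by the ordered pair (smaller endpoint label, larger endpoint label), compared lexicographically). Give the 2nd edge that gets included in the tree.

Kruskal: consider edges lightest-first.
Lagos Sofia (4): add — endpoints in different components.
Lagos Tokyo (4): add — endpoints in different components.
Quito Tokyo (5): add — endpoints in different components.
Lagos Quito (12): skip — Lagos and Quito already connected.
Lima Quito (15): add — endpoints in different components.
The 2nd edge added is Lagos Tokyo.

Lagos-Tokyo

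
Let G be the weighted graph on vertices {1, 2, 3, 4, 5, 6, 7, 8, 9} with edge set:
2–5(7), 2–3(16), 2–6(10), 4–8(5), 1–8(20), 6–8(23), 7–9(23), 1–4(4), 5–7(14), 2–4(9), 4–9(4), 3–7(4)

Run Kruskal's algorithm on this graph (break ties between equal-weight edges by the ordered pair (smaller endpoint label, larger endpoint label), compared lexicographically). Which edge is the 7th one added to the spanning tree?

2-6

Sort edges by weight, then run Kruskal:
1–4 (4): add — endpoints in different components.
3–7 (4): add — endpoints in different components.
4–9 (4): add — endpoints in different components.
4–8 (5): add — endpoints in different components.
2–5 (7): add — endpoints in different components.
2–4 (9): add — endpoints in different components.
2–6 (10): add — endpoints in different components.
5–7 (14): add — endpoints in different components.
The 7th edge added is 2–6.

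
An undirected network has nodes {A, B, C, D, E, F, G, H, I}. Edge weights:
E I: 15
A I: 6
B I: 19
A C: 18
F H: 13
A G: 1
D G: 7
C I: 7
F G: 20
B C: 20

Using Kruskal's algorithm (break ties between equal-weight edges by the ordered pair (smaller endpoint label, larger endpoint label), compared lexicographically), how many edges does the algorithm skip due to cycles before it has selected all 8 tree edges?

2

Sort edges by weight, then run Kruskal:
A G (1): add — endpoints in different components.
A I (6): add — endpoints in different components.
C I (7): add — endpoints in different components.
D G (7): add — endpoints in different components.
F H (13): add — endpoints in different components.
E I (15): add — endpoints in different components.
A C (18): skip — A and C already connected.
B I (19): add — endpoints in different components.
B C (20): skip — B and C already connected.
F G (20): add — endpoints in different components.
Edges rejected before the tree was complete: 2.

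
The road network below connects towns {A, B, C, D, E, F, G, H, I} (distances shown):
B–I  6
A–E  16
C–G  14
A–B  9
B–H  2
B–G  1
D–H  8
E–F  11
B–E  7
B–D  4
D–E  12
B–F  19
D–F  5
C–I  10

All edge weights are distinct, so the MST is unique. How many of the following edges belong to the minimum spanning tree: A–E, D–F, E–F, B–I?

2

Sort edges by weight, then run Kruskal:
B–G (1): add — endpoints in different components.
B–H (2): add — endpoints in different components.
B–D (4): add — endpoints in different components.
D–F (5): add — endpoints in different components.
B–I (6): add — endpoints in different components.
B–E (7): add — endpoints in different components.
D–H (8): skip — D and H already connected.
A–B (9): add — endpoints in different components.
C–I (10): add — endpoints in different components.
MST edge set: {B–G, B–H, B–D, D–F, B–I, B–E, A–B, C–I}.
Of the listed edges, {D–F, B–I} are in the MST → 2.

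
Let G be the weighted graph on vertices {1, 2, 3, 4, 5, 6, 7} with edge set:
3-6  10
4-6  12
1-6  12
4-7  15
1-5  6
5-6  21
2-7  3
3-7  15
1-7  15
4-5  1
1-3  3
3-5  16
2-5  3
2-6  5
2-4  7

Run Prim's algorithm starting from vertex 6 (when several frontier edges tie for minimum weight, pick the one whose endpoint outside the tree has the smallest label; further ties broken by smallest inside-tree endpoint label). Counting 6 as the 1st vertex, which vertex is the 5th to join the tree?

7

Prim's algorithm from 6:
Step 1: cheapest edge leaving the tree is 2-6 (5); add 2.
Step 2: cheapest edge leaving the tree is 2-5 (3); add 5.
Step 3: cheapest edge leaving the tree is 4-5 (1); add 4.
Step 4: cheapest edge leaving the tree is 2-7 (3); add 7.
Step 5: cheapest edge leaving the tree is 1-5 (6); add 1.
Step 6: cheapest edge leaving the tree is 1-3 (3); add 3.
Vertex order: 6, 2, 5, 4, 7, 1, 3. The 5th vertex is 7.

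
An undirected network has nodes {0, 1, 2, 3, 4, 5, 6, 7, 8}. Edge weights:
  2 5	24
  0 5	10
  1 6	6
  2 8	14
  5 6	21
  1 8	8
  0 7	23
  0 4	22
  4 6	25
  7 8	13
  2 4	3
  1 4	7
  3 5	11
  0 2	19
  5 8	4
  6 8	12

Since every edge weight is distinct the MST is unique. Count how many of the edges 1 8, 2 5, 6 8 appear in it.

1

Sort edges by weight, then run Kruskal:
2 4 (3): add — endpoints in different components.
5 8 (4): add — endpoints in different components.
1 6 (6): add — endpoints in different components.
1 4 (7): add — endpoints in different components.
1 8 (8): add — endpoints in different components.
0 5 (10): add — endpoints in different components.
3 5 (11): add — endpoints in different components.
6 8 (12): skip — 6 and 8 already connected.
7 8 (13): add — endpoints in different components.
MST edge set: {2 4, 5 8, 1 6, 1 4, 1 8, 0 5, 3 5, 7 8}.
Of the listed edges, {1 8} are in the MST → 1.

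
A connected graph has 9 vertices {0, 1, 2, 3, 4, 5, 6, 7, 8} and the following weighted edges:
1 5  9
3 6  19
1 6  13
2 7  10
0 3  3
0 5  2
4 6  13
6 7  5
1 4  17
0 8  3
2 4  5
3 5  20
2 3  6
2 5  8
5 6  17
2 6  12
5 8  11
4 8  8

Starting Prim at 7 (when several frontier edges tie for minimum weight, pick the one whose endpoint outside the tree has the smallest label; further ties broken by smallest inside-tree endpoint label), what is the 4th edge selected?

2-3

Prim's algorithm from 7:
Step 1: cheapest edge leaving the tree is 6 7 (5); add 6.
Step 2: cheapest edge leaving the tree is 2 7 (10); add 2.
Step 3: cheapest edge leaving the tree is 2 4 (5); add 4.
Step 4: cheapest edge leaving the tree is 2 3 (6); add 3.
Step 5: cheapest edge leaving the tree is 0 3 (3); add 0.
Step 6: cheapest edge leaving the tree is 0 5 (2); add 5.
Step 7: cheapest edge leaving the tree is 0 8 (3); add 8.
Step 8: cheapest edge leaving the tree is 1 5 (9); add 1.
The 4th edge added is 2 3.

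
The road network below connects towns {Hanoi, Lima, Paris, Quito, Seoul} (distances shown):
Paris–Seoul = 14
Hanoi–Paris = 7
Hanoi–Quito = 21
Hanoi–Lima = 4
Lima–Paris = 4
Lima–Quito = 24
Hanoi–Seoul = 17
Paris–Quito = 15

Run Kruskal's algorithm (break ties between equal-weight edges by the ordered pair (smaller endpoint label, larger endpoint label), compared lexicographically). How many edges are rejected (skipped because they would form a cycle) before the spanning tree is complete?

1

Sort edges by weight, then run Kruskal:
Hanoi–Lima (4): add. Components now {Hanoi,Lima} {Seoul} {Paris} {Quito}
Lima–Paris (4): add. Components now {Hanoi,Lima,Paris} {Seoul} {Quito}
Hanoi–Paris (7): skip — Hanoi and Paris already connected.
Paris–Seoul (14): add. Components now {Hanoi,Lima,Paris,Seoul} {Quito}
Paris–Quito (15): add. Components now {Hanoi,Lima,Paris,Quito,Seoul}
Edges rejected before the tree was complete: 1.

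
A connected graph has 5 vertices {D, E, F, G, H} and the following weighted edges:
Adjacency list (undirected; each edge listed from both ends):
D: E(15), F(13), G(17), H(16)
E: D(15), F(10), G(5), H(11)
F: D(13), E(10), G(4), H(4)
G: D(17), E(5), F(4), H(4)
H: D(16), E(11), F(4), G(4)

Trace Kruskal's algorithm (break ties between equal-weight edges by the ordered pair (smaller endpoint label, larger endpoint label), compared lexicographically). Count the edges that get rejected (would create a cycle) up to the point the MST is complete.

3

Kruskal: consider edges lightest-first.
F G (4): add — endpoints in different components.
F H (4): add — endpoints in different components.
G H (4): skip — G and H already connected.
E G (5): add — endpoints in different components.
E F (10): skip — E and F already connected.
E H (11): skip — E and H already connected.
D F (13): add — endpoints in different components.
Edges rejected before the tree was complete: 3.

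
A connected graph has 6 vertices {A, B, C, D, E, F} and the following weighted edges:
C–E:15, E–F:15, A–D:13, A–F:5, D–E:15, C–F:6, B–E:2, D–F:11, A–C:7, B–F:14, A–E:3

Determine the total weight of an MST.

Kruskal: consider edges lightest-first.
B–E (2): add — endpoints in different components.
A–E (3): add — endpoints in different components.
A–F (5): add — endpoints in different components.
C–F (6): add — endpoints in different components.
A–C (7): skip — A and C already connected.
D–F (11): add — endpoints in different components.
MST edges: B–E, A–E, A–F, C–F, D–F; total weight 2+3+5+6+11 = 27.

27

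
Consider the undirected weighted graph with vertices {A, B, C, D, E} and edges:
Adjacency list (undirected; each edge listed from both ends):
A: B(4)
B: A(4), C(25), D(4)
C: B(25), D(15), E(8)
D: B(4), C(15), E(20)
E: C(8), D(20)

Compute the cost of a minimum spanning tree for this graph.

Sort edges by weight, then run Kruskal:
A—B (4): add — endpoints in different components.
B—D (4): add — endpoints in different components.
C—E (8): add — endpoints in different components.
C—D (15): add — endpoints in different components.
MST edges: A—B, B—D, C—E, C—D; total weight 4+4+8+15 = 31.

31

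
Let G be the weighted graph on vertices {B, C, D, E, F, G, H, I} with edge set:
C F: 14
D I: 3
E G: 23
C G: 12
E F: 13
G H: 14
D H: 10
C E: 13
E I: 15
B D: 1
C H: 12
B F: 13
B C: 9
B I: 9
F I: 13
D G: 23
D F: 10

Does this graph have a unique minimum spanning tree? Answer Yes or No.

No

Sort edges by weight, then run Kruskal:
B D (1): add — endpoints in different components.
D I (3): add — endpoints in different components.
B C (9): add — endpoints in different components.
B I (9): skip — B and I already connected.
D F (10): add — endpoints in different components.
D H (10): add — endpoints in different components.
C G (12): add — endpoints in different components.
C H (12): skip — C and H already connected.
B F (13): skip — B and F already connected.
C E (13): add — endpoints in different components.
Non-tree edge E F has weight 13, equal to the heaviest edge on its tree cycle — swapping gives another MST of the same weight. Not unique.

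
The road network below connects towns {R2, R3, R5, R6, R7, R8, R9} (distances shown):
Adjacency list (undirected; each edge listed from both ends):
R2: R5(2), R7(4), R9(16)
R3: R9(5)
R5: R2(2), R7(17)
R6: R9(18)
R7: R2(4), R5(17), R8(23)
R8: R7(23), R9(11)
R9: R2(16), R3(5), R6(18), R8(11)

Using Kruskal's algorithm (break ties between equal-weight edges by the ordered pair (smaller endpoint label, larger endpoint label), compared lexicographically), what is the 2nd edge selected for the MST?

Kruskal: consider edges lightest-first.
R2–R5 (2): add — endpoints in different components.
R2–R7 (4): add — endpoints in different components.
R3–R9 (5): add — endpoints in different components.
R8–R9 (11): add — endpoints in different components.
R2–R9 (16): add — endpoints in different components.
R5–R7 (17): skip — R7 and R5 already connected.
R6–R9 (18): add — endpoints in different components.
The 2nd edge added is R2–R7.

R2-R7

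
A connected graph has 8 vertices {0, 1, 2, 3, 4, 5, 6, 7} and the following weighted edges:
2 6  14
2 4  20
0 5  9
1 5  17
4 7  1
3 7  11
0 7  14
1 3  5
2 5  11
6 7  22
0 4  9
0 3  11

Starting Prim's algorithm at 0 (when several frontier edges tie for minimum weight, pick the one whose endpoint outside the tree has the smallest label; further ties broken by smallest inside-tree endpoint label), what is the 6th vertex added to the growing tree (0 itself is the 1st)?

3

Prim, starting at 0.
Step 1: cheapest edge leaving the tree is 0 4 (9); add 4.
Step 2: cheapest edge leaving the tree is 4 7 (1); add 7.
Step 3: cheapest edge leaving the tree is 0 5 (9); add 5.
Step 4: cheapest edge leaving the tree is 2 5 (11); add 2.
Step 5: cheapest edge leaving the tree is 0 3 (11); add 3.
Step 6: cheapest edge leaving the tree is 1 3 (5); add 1.
Step 7: cheapest edge leaving the tree is 2 6 (14); add 6.
Vertex order: 0, 4, 7, 5, 2, 3, 1, 6. The 6th vertex is 3.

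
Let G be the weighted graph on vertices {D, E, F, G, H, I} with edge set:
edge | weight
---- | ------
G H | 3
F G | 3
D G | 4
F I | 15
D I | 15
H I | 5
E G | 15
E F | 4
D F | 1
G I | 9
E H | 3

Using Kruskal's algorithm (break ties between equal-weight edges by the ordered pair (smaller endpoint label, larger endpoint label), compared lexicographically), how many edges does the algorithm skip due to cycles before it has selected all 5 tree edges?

2

Kruskal's algorithm — process edges by increasing weight (ties by edge label):
D F (1): add. Components now {D,F} {E} {G} {H} {I}
E H (3): add. Components now {D,F} {E,H} {G} {I}
F G (3): add. Components now {D,F,G} {E,H} {I}
G H (3): add. Components now {D,E,F,G,H} {I}
D G (4): skip — D and G already connected.
E F (4): skip — E and F already connected.
H I (5): add. Components now {D,E,F,G,H,I}
Edges rejected before the tree was complete: 2.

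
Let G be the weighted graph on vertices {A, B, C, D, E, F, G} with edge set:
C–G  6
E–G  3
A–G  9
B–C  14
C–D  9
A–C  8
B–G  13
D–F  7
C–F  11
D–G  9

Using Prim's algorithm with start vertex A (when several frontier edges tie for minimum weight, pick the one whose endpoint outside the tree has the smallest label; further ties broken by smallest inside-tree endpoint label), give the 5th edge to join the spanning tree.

D-F

Prim, starting at A.
Step 1: frontier [A–C 8, A–G 9] → take A–C (8); add C.
Step 2: frontier [A–G 9, C–G 6, C–D 9, C–F 11, B–C 14] → take C–G (6); add G.
Step 3: frontier [C–D 9, C–F 11, B–C 14, E–G 3, D–G 9, B–G 13] → take E–G (3); add E.
Step 4: frontier [C–D 9, C–F 11, B–C 14, D–G 9, B–G 13] → take C–D (9); add D.
Step 5: frontier [C–F 11, B–C 14, D–F 7, B–G 13] → take D–F (7); add F.
Step 6: frontier [B–C 14, B–G 13] → take B–G (13); add B.
The 5th edge added is D–F.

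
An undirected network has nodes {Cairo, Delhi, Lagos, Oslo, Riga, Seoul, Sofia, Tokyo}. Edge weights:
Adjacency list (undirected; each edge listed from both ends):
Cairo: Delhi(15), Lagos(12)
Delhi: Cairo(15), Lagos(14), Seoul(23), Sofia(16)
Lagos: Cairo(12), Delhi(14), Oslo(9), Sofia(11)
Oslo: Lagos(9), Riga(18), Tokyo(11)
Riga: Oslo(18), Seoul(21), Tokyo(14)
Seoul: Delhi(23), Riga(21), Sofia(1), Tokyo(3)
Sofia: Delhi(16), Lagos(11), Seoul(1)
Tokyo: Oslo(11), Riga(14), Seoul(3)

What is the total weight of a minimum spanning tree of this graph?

64

Grow the tree from Tokyo using Prim:
Step 1: cheapest edge leaving the tree is Seoul–Tokyo (3); add Seoul.
Step 2: cheapest edge leaving the tree is Seoul–Sofia (1); add Sofia.
Step 3: cheapest edge leaving the tree is Lagos–Sofia (11); add Lagos.
Step 4: cheapest edge leaving the tree is Lagos–Oslo (9); add Oslo.
Step 5: cheapest edge leaving the tree is Cairo–Lagos (12); add Cairo.
Step 6: cheapest edge leaving the tree is Delhi–Lagos (14); add Delhi.
Step 7: cheapest edge leaving the tree is Riga–Tokyo (14); add Riga.
MST edges: Seoul–Tokyo, Seoul–Sofia, Lagos–Sofia, Lagos–Oslo, Cairo–Lagos, Delhi–Lagos, Riga–Tokyo; total weight 3+1+11+9+12+14+14 = 64.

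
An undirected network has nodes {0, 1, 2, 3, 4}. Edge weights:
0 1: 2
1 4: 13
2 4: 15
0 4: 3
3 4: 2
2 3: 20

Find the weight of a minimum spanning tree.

Kruskal: consider edges lightest-first.
0 1 (2): add — endpoints in different components.
3 4 (2): add — endpoints in different components.
0 4 (3): add — endpoints in different components.
1 4 (13): skip — 1 and 4 already connected.
2 4 (15): add — endpoints in different components.
MST edges: 0 1, 3 4, 0 4, 2 4; total weight 2+2+3+15 = 22.

22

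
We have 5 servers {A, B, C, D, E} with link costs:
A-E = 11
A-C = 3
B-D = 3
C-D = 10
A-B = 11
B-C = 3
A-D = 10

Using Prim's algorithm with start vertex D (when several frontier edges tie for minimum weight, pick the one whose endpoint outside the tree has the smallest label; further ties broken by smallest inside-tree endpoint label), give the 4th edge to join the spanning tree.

Prim's algorithm from D:
Step 1: frontier [B-D 3, A-D 10, C-D 10] → take B-D (3); add B.
Step 2: frontier [B-C 3, A-B 11, A-D 10, C-D 10] → take B-C (3); add C.
Step 3: frontier [A-B 11, A-C 3, A-D 10] → take A-C (3); add A.
Step 4: frontier [A-E 11] → take A-E (11); add E.
The 4th edge added is A-E.

A-E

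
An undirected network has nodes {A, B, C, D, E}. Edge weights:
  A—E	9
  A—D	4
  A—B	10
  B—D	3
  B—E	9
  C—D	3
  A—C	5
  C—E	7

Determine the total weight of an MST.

Kruskal's algorithm — process edges by increasing weight (ties by edge label):
B—D (3): add. Components now {A} {B,D} {C} {E}
C—D (3): add. Components now {A} {B,C,D} {E}
A—D (4): add. Components now {A,B,C,D} {E}
A—C (5): skip — A and C already connected.
C—E (7): add. Components now {A,B,C,D,E}
MST edges: B—D, C—D, A—D, C—E; total weight 3+3+4+7 = 17.

17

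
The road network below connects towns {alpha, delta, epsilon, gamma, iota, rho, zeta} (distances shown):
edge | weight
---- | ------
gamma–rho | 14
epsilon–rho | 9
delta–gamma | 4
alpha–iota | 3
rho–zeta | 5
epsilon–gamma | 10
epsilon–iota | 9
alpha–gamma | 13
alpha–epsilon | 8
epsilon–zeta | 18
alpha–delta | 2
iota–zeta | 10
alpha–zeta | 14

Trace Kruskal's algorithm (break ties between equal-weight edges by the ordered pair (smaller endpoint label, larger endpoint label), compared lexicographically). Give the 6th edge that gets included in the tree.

Sort edges by weight, then run Kruskal:
alpha–delta (2): add — endpoints in different components.
alpha–iota (3): add — endpoints in different components.
delta–gamma (4): add — endpoints in different components.
rho–zeta (5): add — endpoints in different components.
alpha–epsilon (8): add — endpoints in different components.
epsilon–iota (9): skip — iota and epsilon already connected.
epsilon–rho (9): add — endpoints in different components.
The 6th edge added is epsilon–rho.

epsilon-rho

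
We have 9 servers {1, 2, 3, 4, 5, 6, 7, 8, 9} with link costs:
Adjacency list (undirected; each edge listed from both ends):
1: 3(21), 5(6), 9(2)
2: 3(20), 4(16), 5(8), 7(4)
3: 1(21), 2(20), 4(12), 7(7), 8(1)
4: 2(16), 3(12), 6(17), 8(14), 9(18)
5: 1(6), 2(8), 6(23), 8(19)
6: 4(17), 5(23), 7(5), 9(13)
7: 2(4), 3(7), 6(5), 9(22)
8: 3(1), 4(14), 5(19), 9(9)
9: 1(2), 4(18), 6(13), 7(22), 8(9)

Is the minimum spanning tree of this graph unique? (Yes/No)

Yes

Sort edges by weight, then run Kruskal:
3 8 (1): add — endpoints in different components.
1 9 (2): add — endpoints in different components.
2 7 (4): add — endpoints in different components.
6 7 (5): add — endpoints in different components.
1 5 (6): add — endpoints in different components.
3 7 (7): add — endpoints in different components.
2 5 (8): add — endpoints in different components.
8 9 (9): skip — 8 and 9 already connected.
3 4 (12): add — endpoints in different components.
Every non-tree edge has weight strictly greater than the heaviest edge on the tree path between its endpoints, so the MST is unique.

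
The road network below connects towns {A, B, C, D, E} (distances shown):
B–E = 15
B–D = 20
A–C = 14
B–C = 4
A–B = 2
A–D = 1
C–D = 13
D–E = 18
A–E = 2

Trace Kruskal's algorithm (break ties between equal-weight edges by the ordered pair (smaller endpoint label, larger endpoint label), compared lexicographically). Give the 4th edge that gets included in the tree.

B-C

Sort edges by weight, then run Kruskal:
A–D (1): add. Components now {A,D} {B} {C} {E}
A–B (2): add. Components now {A,B,D} {C} {E}
A–E (2): add. Components now {A,B,D,E} {C}
B–C (4): add. Components now {A,B,C,D,E}
The 4th edge added is B–C.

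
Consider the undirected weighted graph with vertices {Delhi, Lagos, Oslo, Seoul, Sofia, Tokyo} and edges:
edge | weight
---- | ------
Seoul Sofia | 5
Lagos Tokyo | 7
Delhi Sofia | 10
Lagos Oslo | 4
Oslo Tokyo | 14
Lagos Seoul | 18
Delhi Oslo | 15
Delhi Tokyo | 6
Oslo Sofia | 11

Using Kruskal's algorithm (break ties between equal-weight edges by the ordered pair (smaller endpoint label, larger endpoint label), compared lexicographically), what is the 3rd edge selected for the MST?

Kruskal: consider edges lightest-first.
Lagos Oslo (4): add — endpoints in different components.
Seoul Sofia (5): add — endpoints in different components.
Delhi Tokyo (6): add — endpoints in different components.
Lagos Tokyo (7): add — endpoints in different components.
Delhi Sofia (10): add — endpoints in different components.
The 3rd edge added is Delhi Tokyo.

Delhi-Tokyo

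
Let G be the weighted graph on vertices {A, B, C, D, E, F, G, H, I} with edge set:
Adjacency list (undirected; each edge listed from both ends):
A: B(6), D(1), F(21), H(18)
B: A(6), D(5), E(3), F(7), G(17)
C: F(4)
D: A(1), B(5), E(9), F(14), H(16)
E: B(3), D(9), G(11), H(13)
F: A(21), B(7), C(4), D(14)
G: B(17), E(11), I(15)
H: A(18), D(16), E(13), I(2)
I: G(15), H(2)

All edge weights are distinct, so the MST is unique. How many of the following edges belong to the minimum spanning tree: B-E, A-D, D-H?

2

Kruskal: consider edges lightest-first.
A-D (1): add — endpoints in different components.
H-I (2): add — endpoints in different components.
B-E (3): add — endpoints in different components.
C-F (4): add — endpoints in different components.
B-D (5): add — endpoints in different components.
A-B (6): skip — A and B already connected.
B-F (7): add — endpoints in different components.
D-E (9): skip — D and E already connected.
E-G (11): add — endpoints in different components.
E-H (13): add — endpoints in different components.
MST edge set: {A-D, H-I, B-E, C-F, B-D, B-F, E-G, E-H}.
Of the listed edges, {B-E, A-D} are in the MST → 2.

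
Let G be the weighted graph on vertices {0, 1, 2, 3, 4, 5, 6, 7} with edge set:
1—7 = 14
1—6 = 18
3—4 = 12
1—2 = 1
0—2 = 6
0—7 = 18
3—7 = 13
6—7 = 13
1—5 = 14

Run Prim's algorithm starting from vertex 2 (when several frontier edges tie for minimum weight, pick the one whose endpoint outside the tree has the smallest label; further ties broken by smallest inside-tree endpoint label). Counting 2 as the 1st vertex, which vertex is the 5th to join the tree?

Grow the tree from 2 using Prim:
Step 1: frontier [1—2 1, 0—2 6] → take 1—2 (1); add 1.
Step 2: frontier [1—5 14, 1—7 14, 1—6 18, 0—2 6] → take 0—2 (6); add 0.
Step 3: frontier [0—7 18, 1—5 14, 1—7 14, 1—6 18] → take 1—5 (14); add 5.
Step 4: frontier [0—7 18, 1—7 14, 1—6 18] → take 1—7 (14); add 7.
Step 5: frontier [1—6 18, 3—7 13, 6—7 13] → take 3—7 (13); add 3.
Step 6: frontier [1—6 18, 3—4 12, 6—7 13] → take 3—4 (12); add 4.
Step 7: frontier [1—6 18, 6—7 13] → take 6—7 (13); add 6.
Vertex order: 2, 1, 0, 5, 7, 3, 4, 6. The 5th vertex is 7.

7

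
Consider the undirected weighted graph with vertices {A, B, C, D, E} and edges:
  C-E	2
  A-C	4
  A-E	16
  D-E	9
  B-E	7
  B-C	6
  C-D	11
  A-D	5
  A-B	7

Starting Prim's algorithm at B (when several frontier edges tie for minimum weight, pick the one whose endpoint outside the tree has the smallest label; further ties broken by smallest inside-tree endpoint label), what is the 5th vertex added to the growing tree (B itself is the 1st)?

D

Prim's algorithm from B:
Step 1: frontier [B-C 6, A-B 7, B-E 7] → take B-C (6); add C.
Step 2: frontier [A-B 7, B-E 7, C-E 2, A-C 4, C-D 11] → take C-E (2); add E.
Step 3: frontier [A-B 7, A-C 4, C-D 11, D-E 9, A-E 16] → take A-C (4); add A.
Step 4: frontier [A-D 5, C-D 11, D-E 9] → take A-D (5); add D.
Vertex order: B, C, E, A, D. The 5th vertex is D.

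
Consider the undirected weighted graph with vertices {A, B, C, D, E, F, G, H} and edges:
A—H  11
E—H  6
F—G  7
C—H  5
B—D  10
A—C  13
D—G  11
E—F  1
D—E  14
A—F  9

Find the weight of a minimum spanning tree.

Prim's algorithm from G:
Step 1: cheapest edge leaving the tree is F—G (7); add F.
Step 2: cheapest edge leaving the tree is E—F (1); add E.
Step 3: cheapest edge leaving the tree is E—H (6); add H.
Step 4: cheapest edge leaving the tree is C—H (5); add C.
Step 5: cheapest edge leaving the tree is A—F (9); add A.
Step 6: cheapest edge leaving the tree is D—G (11); add D.
Step 7: cheapest edge leaving the tree is B—D (10); add B.
MST edges: F—G, E—F, E—H, C—H, A—F, D—G, B—D; total weight 7+1+6+5+9+11+10 = 49.

49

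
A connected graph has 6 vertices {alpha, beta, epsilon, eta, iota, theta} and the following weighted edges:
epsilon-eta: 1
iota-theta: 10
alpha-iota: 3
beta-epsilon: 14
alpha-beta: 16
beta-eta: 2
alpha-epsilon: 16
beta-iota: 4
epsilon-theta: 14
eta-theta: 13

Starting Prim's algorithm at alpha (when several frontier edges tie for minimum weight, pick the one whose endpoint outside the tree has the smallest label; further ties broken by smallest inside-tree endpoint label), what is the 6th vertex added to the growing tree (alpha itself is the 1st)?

theta

Grow the tree from alpha using Prim:
Step 1: frontier [alpha-iota 3, alpha-beta 16, alpha-epsilon 16] → take alpha-iota (3); add iota.
Step 2: frontier [alpha-beta 16, alpha-epsilon 16, beta-iota 4, iota-theta 10] → take beta-iota (4); add beta.
Step 3: frontier [alpha-epsilon 16, beta-eta 2, beta-epsilon 14, iota-theta 10] → take beta-eta (2); add eta.
Step 4: frontier [alpha-epsilon 16, beta-epsilon 14, epsilon-eta 1, eta-theta 13, iota-theta 10] → take epsilon-eta (1); add epsilon.
Step 5: frontier [epsilon-theta 14, eta-theta 13, iota-theta 10] → take iota-theta (10); add theta.
Vertex order: alpha, iota, beta, eta, epsilon, theta. The 6th vertex is theta.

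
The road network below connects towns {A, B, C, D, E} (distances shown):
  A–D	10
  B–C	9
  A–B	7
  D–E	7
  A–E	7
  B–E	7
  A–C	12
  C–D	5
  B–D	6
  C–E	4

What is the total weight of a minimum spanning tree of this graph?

Kruskal's algorithm — process edges by increasing weight (ties by edge label):
C–E (4): add — endpoints in different components.
C–D (5): add — endpoints in different components.
B–D (6): add — endpoints in different components.
A–B (7): add — endpoints in different components.
MST edges: C–E, C–D, B–D, A–B; total weight 4+5+6+7 = 22.

22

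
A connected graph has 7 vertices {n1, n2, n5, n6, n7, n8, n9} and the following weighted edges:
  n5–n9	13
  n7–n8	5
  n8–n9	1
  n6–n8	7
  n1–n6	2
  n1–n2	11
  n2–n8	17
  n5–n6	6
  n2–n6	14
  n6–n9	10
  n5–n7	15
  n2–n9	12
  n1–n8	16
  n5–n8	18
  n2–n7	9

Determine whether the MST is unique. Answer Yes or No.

Yes

Kruskal's algorithm — process edges by increasing weight (ties by edge label):
n8–n9 (1): add — endpoints in different components.
n1–n6 (2): add — endpoints in different components.
n7–n8 (5): add — endpoints in different components.
n5–n6 (6): add — endpoints in different components.
n6–n8 (7): add — endpoints in different components.
n2–n7 (9): add — endpoints in different components.
Every non-tree edge has weight strictly greater than the heaviest edge on the tree path between its endpoints, so the MST is unique.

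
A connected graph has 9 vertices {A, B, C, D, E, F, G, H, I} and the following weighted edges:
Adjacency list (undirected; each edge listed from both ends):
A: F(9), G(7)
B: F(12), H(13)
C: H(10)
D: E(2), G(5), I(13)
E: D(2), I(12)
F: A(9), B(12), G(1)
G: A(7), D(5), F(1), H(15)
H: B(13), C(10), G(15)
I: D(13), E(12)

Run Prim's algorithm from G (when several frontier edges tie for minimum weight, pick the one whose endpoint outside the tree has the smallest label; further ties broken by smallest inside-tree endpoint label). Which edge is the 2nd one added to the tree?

Prim's algorithm from G:
Step 1: frontier [F—G 1, D—G 5, A—G 7, G—H 15] → take F—G (1); add F.
Step 2: frontier [A—F 9, B—F 12, D—G 5, A—G 7, G—H 15] → take D—G (5); add D.
Step 3: frontier [D—E 2, D—I 13, A—F 9, B—F 12, A—G 7, G—H 15] → take D—E (2); add E.
Step 4: frontier [D—I 13, E—I 12, A—F 9, B—F 12, A—G 7, G—H 15] → take A—G (7); add A.
Step 5: frontier [D—I 13, E—I 12, B—F 12, G—H 15] → take B—F (12); add B.
Step 6: frontier [B—H 13, D—I 13, E—I 12, G—H 15] → take E—I (12); add I.
Step 7: frontier [B—H 13, G—H 15] → take B—H (13); add H.
Step 8: frontier [C—H 10] → take C—H (10); add C.
The 2nd edge added is D—G.

D-G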